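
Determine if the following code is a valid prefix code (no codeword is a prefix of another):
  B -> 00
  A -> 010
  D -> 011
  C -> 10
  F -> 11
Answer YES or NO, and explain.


Checking each pair (does one codeword prefix another?):
  B='00' vs A='010': no prefix
  B='00' vs D='011': no prefix
  B='00' vs C='10': no prefix
  B='00' vs F='11': no prefix
  A='010' vs B='00': no prefix
  A='010' vs D='011': no prefix
  A='010' vs C='10': no prefix
  A='010' vs F='11': no prefix
  D='011' vs B='00': no prefix
  D='011' vs A='010': no prefix
  D='011' vs C='10': no prefix
  D='011' vs F='11': no prefix
  C='10' vs B='00': no prefix
  C='10' vs A='010': no prefix
  C='10' vs D='011': no prefix
  C='10' vs F='11': no prefix
  F='11' vs B='00': no prefix
  F='11' vs A='010': no prefix
  F='11' vs D='011': no prefix
  F='11' vs C='10': no prefix
No violation found over all pairs.

YES -- this is a valid prefix code. No codeword is a prefix of any other codeword.


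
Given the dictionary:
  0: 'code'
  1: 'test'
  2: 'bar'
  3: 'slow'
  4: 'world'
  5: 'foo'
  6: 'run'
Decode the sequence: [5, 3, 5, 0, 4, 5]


Look up each index in the dictionary:
  5 -> 'foo'
  3 -> 'slow'
  5 -> 'foo'
  0 -> 'code'
  4 -> 'world'
  5 -> 'foo'

Decoded: "foo slow foo code world foo"


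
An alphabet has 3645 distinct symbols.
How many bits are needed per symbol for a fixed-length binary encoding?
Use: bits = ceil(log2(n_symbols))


log2(3645) = 11.8317
Bracket: 2^11 = 2048 < 3645 <= 2^12 = 4096
So ceil(log2(3645)) = 12

bits = ceil(log2(3645)) = ceil(11.8317) = 12 bits


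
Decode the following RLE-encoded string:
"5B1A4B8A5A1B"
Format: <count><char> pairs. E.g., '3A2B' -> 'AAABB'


Expanding each <count><char> pair:
  5B -> 'BBBBB'
  1A -> 'A'
  4B -> 'BBBB'
  8A -> 'AAAAAAAA'
  5A -> 'AAAAA'
  1B -> 'B'

Decoded = BBBBBABBBBAAAAAAAAAAAAAB


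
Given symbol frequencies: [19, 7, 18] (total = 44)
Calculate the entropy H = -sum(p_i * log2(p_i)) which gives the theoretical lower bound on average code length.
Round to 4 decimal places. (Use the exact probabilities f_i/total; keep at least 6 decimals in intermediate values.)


Per-symbol terms -p_i * log2(p_i) with p_i = f_i/44:
  p = 19/44 = 0.431818: log2(p) = -1.211504, -p*log2(p) = 0.523149
  p = 7/44 = 0.159091: log2(p) = -2.652077, -p*log2(p) = 0.421921
  p = 18/44 = 0.409091: log2(p) = -1.289507, -p*log2(p) = 0.527525
H = 0.523149 + 0.421921 + 0.527525 = 1.472595

H = 1.4726 bits/symbol


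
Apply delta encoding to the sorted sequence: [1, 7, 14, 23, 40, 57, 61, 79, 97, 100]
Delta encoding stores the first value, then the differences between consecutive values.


First value: 1
Deltas:
  7 - 1 = 6
  14 - 7 = 7
  23 - 14 = 9
  40 - 23 = 17
  57 - 40 = 17
  61 - 57 = 4
  79 - 61 = 18
  97 - 79 = 18
  100 - 97 = 3


Delta encoded: [1, 6, 7, 9, 17, 17, 4, 18, 18, 3]


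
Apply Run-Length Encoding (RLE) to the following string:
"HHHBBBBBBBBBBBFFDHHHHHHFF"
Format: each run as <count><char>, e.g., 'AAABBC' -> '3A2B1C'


Scanning runs left to right:
  i=0: run of 'H' x 3 -> '3H'
  i=3: run of 'B' x 11 -> '11B'
  i=14: run of 'F' x 2 -> '2F'
  i=16: run of 'D' x 1 -> '1D'
  i=17: run of 'H' x 6 -> '6H'
  i=23: run of 'F' x 2 -> '2F'

RLE = 3H11B2F1D6H2F


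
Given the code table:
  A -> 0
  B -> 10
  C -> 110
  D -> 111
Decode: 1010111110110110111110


Decoding:
10 -> B
10 -> B
111 -> D
110 -> C
110 -> C
110 -> C
111 -> D
110 -> C


Result: BBDCCCDC


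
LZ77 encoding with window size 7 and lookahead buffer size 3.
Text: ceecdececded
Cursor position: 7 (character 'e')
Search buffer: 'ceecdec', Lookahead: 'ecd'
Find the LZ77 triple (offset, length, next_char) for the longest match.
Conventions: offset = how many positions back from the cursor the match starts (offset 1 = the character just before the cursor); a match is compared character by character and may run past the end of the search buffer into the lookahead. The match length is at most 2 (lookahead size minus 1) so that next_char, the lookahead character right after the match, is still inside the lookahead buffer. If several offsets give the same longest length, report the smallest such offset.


Try each offset into the search buffer:
  offset=1 (pos 6, char 'c'): match length 0
  offset=2 (pos 5, char 'e'): match length 2
  offset=3 (pos 4, char 'd'): match length 0
  offset=4 (pos 3, char 'c'): match length 0
  offset=5 (pos 2, char 'e'): match length 2
  offset=6 (pos 1, char 'e'): match length 1
  offset=7 (pos 0, char 'c'): match length 0
Longest match has length 2, found at offsets 2, 5; take the smallest, offset 2.
next_char = character at position 7 + 2 = 9 -> 'd'

Best match: offset=2, length=2 (matching 'ec' starting at position 5)
LZ77 triple: (2, 2, 'd')


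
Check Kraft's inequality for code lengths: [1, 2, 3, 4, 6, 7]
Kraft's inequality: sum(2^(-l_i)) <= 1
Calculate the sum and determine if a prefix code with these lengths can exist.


Sum = 2^(-1) + 2^(-2) + 2^(-3) + 2^(-4) + 2^(-6) + 2^(-7)
    = 0.5 + 0.25 + 0.125 + 0.0625 + 0.015625 + 0.0078125
    = 123/128 = 0.9609375
Since 0.9609375 <= 1, Kraft's inequality IS satisfied.
A prefix code with these lengths CAN exist.

Kraft sum = 0.9609375. Satisfied.


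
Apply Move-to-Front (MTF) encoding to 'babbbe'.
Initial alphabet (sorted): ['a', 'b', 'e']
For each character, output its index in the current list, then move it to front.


MTF encoding:
'b': index 1 in ['a', 'b', 'e'] -> ['b', 'a', 'e']
'a': index 1 in ['b', 'a', 'e'] -> ['a', 'b', 'e']
'b': index 1 in ['a', 'b', 'e'] -> ['b', 'a', 'e']
'b': index 0 in ['b', 'a', 'e'] -> ['b', 'a', 'e']
'b': index 0 in ['b', 'a', 'e'] -> ['b', 'a', 'e']
'e': index 2 in ['b', 'a', 'e'] -> ['e', 'b', 'a']


Output: [1, 1, 1, 0, 0, 2]


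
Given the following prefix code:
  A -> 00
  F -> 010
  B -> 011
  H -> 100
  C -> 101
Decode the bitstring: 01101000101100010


Decoding step by step:
Bits 011 -> B
Bits 010 -> F
Bits 00 -> A
Bits 101 -> C
Bits 100 -> H
Bits 010 -> F


Decoded message: BFACHF


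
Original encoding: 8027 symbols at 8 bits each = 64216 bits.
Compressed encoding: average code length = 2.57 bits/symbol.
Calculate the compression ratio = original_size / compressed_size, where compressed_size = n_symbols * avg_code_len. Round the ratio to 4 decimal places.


original_size = n_symbols * orig_bits = 8027 * 8 = 64216 bits
compressed_size = n_symbols * avg_code_len = 8027 * 2.57 = 20629.39 bits
ratio = original_size / compressed_size = 64216 / 20629.39 = 3.1128

Compression ratio = 3.1128


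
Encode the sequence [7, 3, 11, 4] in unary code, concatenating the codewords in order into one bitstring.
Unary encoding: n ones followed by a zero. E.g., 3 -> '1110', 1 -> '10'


Encode each number as n ones followed by a terminating 0:
  7 -> 11111110 (8 bits)
  3 -> 1110 (4 bits)
  11 -> 111111111110 (12 bits)
  4 -> 11110 (5 bits)
Total length = 8 + 4 + 12 + 5 = 29 bits.

Unary([7, 3, 11, 4]) = 11111110111011111111111011110 (29 bits)


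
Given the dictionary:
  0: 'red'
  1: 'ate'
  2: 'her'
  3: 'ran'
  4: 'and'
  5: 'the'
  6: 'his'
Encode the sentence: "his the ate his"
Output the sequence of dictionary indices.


Look up each word in the dictionary:
  'his' -> 6
  'the' -> 5
  'ate' -> 1
  'his' -> 6

Encoded: [6, 5, 1, 6]


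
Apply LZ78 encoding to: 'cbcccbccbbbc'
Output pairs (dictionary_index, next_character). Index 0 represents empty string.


LZ78 encoding steps:
Dictionary: {0: ''}
Step 1: w='' (idx 0), next='c' -> output (0, 'c'), add 'c' as idx 1
Step 2: w='' (idx 0), next='b' -> output (0, 'b'), add 'b' as idx 2
Step 3: w='c' (idx 1), next='c' -> output (1, 'c'), add 'cc' as idx 3
Step 4: w='c' (idx 1), next='b' -> output (1, 'b'), add 'cb' as idx 4
Step 5: w='cc' (idx 3), next='b' -> output (3, 'b'), add 'ccb' as idx 5
Step 6: w='b' (idx 2), next='b' -> output (2, 'b'), add 'bb' as idx 6
Step 7: w='c' (idx 1), end of input -> output (1, '')


Encoded: [(0, 'c'), (0, 'b'), (1, 'c'), (1, 'b'), (3, 'b'), (2, 'b'), (1, '')]


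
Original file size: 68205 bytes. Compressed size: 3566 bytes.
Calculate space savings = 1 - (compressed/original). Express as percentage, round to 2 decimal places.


ratio = compressed/original = 3566/68205 = 0.052284
savings = 1 - ratio = 1 - 0.052284 = 0.947716
as a percentage: 0.947716 * 100 = 94.77%

Space savings = 1 - 3566/68205 = 94.77%


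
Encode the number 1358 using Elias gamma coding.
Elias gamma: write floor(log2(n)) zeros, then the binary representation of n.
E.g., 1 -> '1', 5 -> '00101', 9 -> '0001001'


num_bits = floor(log2(1358)) + 1 = 11
leading_zeros = num_bits - 1 = 10
binary(1358) = 10101001110

Elias gamma(1358) = '0000000000' + '10101001110' = 000000000010101001110 (21 bits)


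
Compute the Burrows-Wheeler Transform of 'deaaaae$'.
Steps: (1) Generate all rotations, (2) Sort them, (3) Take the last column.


Rotations (sorted):
  0: $deaaaae -> last char: e
  1: aaaae$de -> last char: e
  2: aaae$dea -> last char: a
  3: aae$deaa -> last char: a
  4: ae$deaaa -> last char: a
  5: deaaaae$ -> last char: $
  6: e$deaaaa -> last char: a
  7: eaaaae$d -> last char: d


BWT = eeaaa$ad


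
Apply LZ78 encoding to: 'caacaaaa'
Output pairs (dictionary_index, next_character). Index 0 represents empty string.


LZ78 encoding steps:
Dictionary: {0: ''}
Step 1: w='' (idx 0), next='c' -> output (0, 'c'), add 'c' as idx 1
Step 2: w='' (idx 0), next='a' -> output (0, 'a'), add 'a' as idx 2
Step 3: w='a' (idx 2), next='c' -> output (2, 'c'), add 'ac' as idx 3
Step 4: w='a' (idx 2), next='a' -> output (2, 'a'), add 'aa' as idx 4
Step 5: w='aa' (idx 4), end of input -> output (4, '')


Encoded: [(0, 'c'), (0, 'a'), (2, 'c'), (2, 'a'), (4, '')]


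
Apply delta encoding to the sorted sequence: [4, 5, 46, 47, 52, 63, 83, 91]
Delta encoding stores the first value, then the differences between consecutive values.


First value: 4
Deltas:
  5 - 4 = 1
  46 - 5 = 41
  47 - 46 = 1
  52 - 47 = 5
  63 - 52 = 11
  83 - 63 = 20
  91 - 83 = 8


Delta encoded: [4, 1, 41, 1, 5, 11, 20, 8]


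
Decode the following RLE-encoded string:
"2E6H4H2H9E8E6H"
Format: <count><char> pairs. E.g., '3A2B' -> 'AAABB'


Expanding each <count><char> pair:
  2E -> 'EE'
  6H -> 'HHHHHH'
  4H -> 'HHHH'
  2H -> 'HH'
  9E -> 'EEEEEEEEE'
  8E -> 'EEEEEEEE'
  6H -> 'HHHHHH'

Decoded = EEHHHHHHHHHHHHEEEEEEEEEEEEEEEEEHHHHHH


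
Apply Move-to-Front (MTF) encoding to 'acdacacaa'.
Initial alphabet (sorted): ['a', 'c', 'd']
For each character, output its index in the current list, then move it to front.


MTF encoding:
'a': index 0 in ['a', 'c', 'd'] -> ['a', 'c', 'd']
'c': index 1 in ['a', 'c', 'd'] -> ['c', 'a', 'd']
'd': index 2 in ['c', 'a', 'd'] -> ['d', 'c', 'a']
'a': index 2 in ['d', 'c', 'a'] -> ['a', 'd', 'c']
'c': index 2 in ['a', 'd', 'c'] -> ['c', 'a', 'd']
'a': index 1 in ['c', 'a', 'd'] -> ['a', 'c', 'd']
'c': index 1 in ['a', 'c', 'd'] -> ['c', 'a', 'd']
'a': index 1 in ['c', 'a', 'd'] -> ['a', 'c', 'd']
'a': index 0 in ['a', 'c', 'd'] -> ['a', 'c', 'd']


Output: [0, 1, 2, 2, 2, 1, 1, 1, 0]


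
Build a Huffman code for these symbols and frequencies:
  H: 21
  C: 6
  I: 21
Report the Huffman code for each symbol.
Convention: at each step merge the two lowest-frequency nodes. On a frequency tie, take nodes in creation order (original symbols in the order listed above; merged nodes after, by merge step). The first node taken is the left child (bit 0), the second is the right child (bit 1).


Huffman tree construction:
Step 1: Merge C(6) + H(21) = 27
Step 2: Merge I(21) + (C+H)(27) = 48
Read each symbol's code off the tree from the root (left child = 0, right child = 1).

Codes:
  H: 11 (length 2)
  C: 10 (length 2)
  I: 0 (length 1)
Average code length: 75/48 = 1.5625 bits/symbol


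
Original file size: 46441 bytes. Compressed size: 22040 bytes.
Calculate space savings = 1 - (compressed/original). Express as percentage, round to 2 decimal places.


ratio = compressed/original = 22040/46441 = 0.474581
savings = 1 - ratio = 1 - 0.474581 = 0.525419
as a percentage: 0.525419 * 100 = 52.54%

Space savings = 1 - 22040/46441 = 52.54%


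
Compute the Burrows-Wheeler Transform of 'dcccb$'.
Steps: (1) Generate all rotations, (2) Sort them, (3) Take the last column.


Rotations (sorted):
  0: $dcccb -> last char: b
  1: b$dccc -> last char: c
  2: cb$dcc -> last char: c
  3: ccb$dc -> last char: c
  4: cccb$d -> last char: d
  5: dcccb$ -> last char: $


BWT = bcccd$


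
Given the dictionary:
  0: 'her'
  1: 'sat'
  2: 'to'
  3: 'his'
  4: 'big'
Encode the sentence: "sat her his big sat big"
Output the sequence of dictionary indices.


Look up each word in the dictionary:
  'sat' -> 1
  'her' -> 0
  'his' -> 3
  'big' -> 4
  'sat' -> 1
  'big' -> 4

Encoded: [1, 0, 3, 4, 1, 4]


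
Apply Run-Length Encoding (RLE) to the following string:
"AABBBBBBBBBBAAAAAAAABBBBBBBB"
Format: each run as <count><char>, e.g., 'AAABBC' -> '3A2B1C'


Scanning runs left to right:
  i=0: run of 'A' x 2 -> '2A'
  i=2: run of 'B' x 10 -> '10B'
  i=12: run of 'A' x 8 -> '8A'
  i=20: run of 'B' x 8 -> '8B'

RLE = 2A10B8A8B


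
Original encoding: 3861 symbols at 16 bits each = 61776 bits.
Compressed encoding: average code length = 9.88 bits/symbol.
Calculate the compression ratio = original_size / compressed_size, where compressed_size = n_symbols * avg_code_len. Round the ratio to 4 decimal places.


original_size = n_symbols * orig_bits = 3861 * 16 = 61776 bits
compressed_size = n_symbols * avg_code_len = 3861 * 9.88 = 38146.68 bits
ratio = original_size / compressed_size = 61776 / 38146.68 = 1.6194

Compression ratio = 1.6194


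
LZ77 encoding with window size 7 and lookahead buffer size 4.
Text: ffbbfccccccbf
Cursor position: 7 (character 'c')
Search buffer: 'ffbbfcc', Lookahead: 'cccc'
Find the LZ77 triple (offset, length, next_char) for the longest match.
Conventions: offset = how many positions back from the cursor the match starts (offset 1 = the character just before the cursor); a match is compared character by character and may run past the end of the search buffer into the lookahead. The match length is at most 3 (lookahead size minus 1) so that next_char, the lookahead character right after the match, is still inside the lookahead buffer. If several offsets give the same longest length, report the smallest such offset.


Try each offset into the search buffer:
  offset=1 (pos 6, char 'c'): match length 3
  offset=2 (pos 5, char 'c'): match length 3
  offset=3 (pos 4, char 'f'): match length 0
  offset=4 (pos 3, char 'b'): match length 0
  offset=5 (pos 2, char 'b'): match length 0
  offset=6 (pos 1, char 'f'): match length 0
  offset=7 (pos 0, char 'f'): match length 0
Longest match has length 3, found at offsets 1, 2; take the smallest, offset 1.
next_char = character at position 7 + 3 = 10 -> 'c'

Best match: offset=1, length=3 (matching 'ccc' starting at position 6)
LZ77 triple: (1, 3, 'c')


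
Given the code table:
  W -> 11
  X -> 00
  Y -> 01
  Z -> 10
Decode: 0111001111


Decoding:
01 -> Y
11 -> W
00 -> X
11 -> W
11 -> W


Result: YWXWW


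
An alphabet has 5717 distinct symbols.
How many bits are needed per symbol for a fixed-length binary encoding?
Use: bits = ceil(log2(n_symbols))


log2(5717) = 12.481
Bracket: 2^12 = 4096 < 5717 <= 2^13 = 8192
So ceil(log2(5717)) = 13

bits = ceil(log2(5717)) = ceil(12.481) = 13 bits


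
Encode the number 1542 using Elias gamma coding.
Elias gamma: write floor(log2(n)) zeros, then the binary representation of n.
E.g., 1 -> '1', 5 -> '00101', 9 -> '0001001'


num_bits = floor(log2(1542)) + 1 = 11
leading_zeros = num_bits - 1 = 10
binary(1542) = 11000000110

Elias gamma(1542) = '0000000000' + '11000000110' = 000000000011000000110 (21 bits)


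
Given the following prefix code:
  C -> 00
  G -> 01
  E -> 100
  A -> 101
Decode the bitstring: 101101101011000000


Decoding step by step:
Bits 101 -> A
Bits 101 -> A
Bits 101 -> A
Bits 01 -> G
Bits 100 -> E
Bits 00 -> C
Bits 00 -> C


Decoded message: AAAGECC


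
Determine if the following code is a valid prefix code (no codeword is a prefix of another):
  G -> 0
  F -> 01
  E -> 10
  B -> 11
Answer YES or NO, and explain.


Checking each pair (does one codeword prefix another?):
  G='0' vs F='01': prefix -- VIOLATION

NO -- this is NOT a valid prefix code. G (0) is a prefix of F (01).


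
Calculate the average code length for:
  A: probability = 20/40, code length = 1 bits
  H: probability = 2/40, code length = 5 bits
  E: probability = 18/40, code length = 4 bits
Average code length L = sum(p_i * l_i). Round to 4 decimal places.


Weighted contributions p_i * l_i:
  A: (20/40) * 1 = 20/40
  H: (2/40) * 5 = 10/40
  E: (18/40) * 4 = 72/40
Sum = (20 + 10 + 72)/40 = 102/40

L = 102/40 = 2.5500 bits/symbol


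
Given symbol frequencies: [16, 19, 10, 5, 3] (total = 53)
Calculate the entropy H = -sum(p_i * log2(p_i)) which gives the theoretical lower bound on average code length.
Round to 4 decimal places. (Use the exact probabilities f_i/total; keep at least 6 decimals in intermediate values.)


Per-symbol terms -p_i * log2(p_i) with p_i = f_i/53:
  p = 16/53 = 0.301887: log2(p) = -1.727920, -p*log2(p) = 0.521636
  p = 19/53 = 0.358491: log2(p) = -1.479993, -p*log2(p) = 0.530564
  p = 10/53 = 0.188679: log2(p) = -2.405992, -p*log2(p) = 0.453961
  p = 5/53 = 0.094340: log2(p) = -3.405992, -p*log2(p) = 0.321320
  p = 3/53 = 0.056604: log2(p) = -4.142958, -p*log2(p) = 0.234507
H = 0.521636 + 0.530564 + 0.453961 + 0.321320 + 0.234507 = 2.061988

H = 2.062 bits/symbol


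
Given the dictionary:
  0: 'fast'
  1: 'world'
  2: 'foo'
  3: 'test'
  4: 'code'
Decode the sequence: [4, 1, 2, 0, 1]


Look up each index in the dictionary:
  4 -> 'code'
  1 -> 'world'
  2 -> 'foo'
  0 -> 'fast'
  1 -> 'world'

Decoded: "code world foo fast world"


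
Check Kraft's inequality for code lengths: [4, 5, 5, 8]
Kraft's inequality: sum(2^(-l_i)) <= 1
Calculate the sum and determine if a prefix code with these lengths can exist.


Sum = 2^(-4) + 2^(-5) + 2^(-5) + 2^(-8)
    = 0.0625 + 0.03125 + 0.03125 + 0.00390625
    = 33/256 = 0.12890625
Since 0.12890625 <= 1, Kraft's inequality IS satisfied.
A prefix code with these lengths CAN exist.

Kraft sum = 0.12890625. Satisfied.


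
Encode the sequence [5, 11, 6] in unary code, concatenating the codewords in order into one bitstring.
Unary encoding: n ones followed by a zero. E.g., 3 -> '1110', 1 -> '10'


Encode each number as n ones followed by a terminating 0:
  5 -> 111110 (6 bits)
  11 -> 111111111110 (12 bits)
  6 -> 1111110 (7 bits)
Total length = 6 + 12 + 7 = 25 bits.

Unary([5, 11, 6]) = 1111101111111111101111110 (25 bits)


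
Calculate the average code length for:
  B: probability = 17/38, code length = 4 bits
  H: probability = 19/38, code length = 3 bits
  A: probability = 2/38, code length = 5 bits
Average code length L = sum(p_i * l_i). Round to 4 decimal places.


Weighted contributions p_i * l_i:
  B: (17/38) * 4 = 68/38
  H: (19/38) * 3 = 57/38
  A: (2/38) * 5 = 10/38
Sum = (68 + 57 + 10)/38 = 135/38

L = 135/38 = 3.5526 bits/symbol


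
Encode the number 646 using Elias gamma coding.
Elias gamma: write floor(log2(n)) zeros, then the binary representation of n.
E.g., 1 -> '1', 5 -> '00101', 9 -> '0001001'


num_bits = floor(log2(646)) + 1 = 10
leading_zeros = num_bits - 1 = 9
binary(646) = 1010000110

Elias gamma(646) = '000000000' + '1010000110' = 0000000001010000110 (19 bits)


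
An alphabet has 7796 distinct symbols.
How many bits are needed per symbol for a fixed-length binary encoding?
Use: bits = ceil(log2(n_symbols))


log2(7796) = 12.9285
Bracket: 2^12 = 4096 < 7796 <= 2^13 = 8192
So ceil(log2(7796)) = 13

bits = ceil(log2(7796)) = ceil(12.9285) = 13 bits


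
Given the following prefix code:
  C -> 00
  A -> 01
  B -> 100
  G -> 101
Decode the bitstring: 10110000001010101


Decoding step by step:
Bits 101 -> G
Bits 100 -> B
Bits 00 -> C
Bits 00 -> C
Bits 101 -> G
Bits 01 -> A
Bits 01 -> A


Decoded message: GBCCGAA


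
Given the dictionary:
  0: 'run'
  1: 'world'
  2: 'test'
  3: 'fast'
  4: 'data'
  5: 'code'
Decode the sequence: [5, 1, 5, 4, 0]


Look up each index in the dictionary:
  5 -> 'code'
  1 -> 'world'
  5 -> 'code'
  4 -> 'data'
  0 -> 'run'

Decoded: "code world code data run"


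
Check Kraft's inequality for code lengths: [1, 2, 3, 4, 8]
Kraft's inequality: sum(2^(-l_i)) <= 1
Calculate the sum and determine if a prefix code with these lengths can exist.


Sum = 2^(-1) + 2^(-2) + 2^(-3) + 2^(-4) + 2^(-8)
    = 0.5 + 0.25 + 0.125 + 0.0625 + 0.00390625
    = 241/256 = 0.94140625
Since 0.94140625 <= 1, Kraft's inequality IS satisfied.
A prefix code with these lengths CAN exist.

Kraft sum = 0.94140625. Satisfied.


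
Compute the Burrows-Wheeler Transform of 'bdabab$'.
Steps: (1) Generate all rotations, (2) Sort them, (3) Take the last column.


Rotations (sorted):
  0: $bdabab -> last char: b
  1: ab$bdab -> last char: b
  2: abab$bd -> last char: d
  3: b$bdaba -> last char: a
  4: bab$bda -> last char: a
  5: bdabab$ -> last char: $
  6: dabab$b -> last char: b


BWT = bbdaa$b


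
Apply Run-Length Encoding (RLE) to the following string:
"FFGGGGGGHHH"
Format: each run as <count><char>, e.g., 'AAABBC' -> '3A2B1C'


Scanning runs left to right:
  i=0: run of 'F' x 2 -> '2F'
  i=2: run of 'G' x 6 -> '6G'
  i=8: run of 'H' x 3 -> '3H'

RLE = 2F6G3H


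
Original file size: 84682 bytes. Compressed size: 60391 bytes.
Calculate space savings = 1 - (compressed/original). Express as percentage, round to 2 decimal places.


ratio = compressed/original = 60391/84682 = 0.71315
savings = 1 - ratio = 1 - 0.71315 = 0.28685
as a percentage: 0.28685 * 100 = 28.68%

Space savings = 1 - 60391/84682 = 28.68%


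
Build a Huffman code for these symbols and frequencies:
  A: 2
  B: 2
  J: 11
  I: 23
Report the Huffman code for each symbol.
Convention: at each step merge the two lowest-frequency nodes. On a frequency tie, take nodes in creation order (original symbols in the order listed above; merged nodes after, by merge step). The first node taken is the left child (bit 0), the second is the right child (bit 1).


Huffman tree construction:
Step 1: Merge A(2) + B(2) = 4
Step 2: Merge (A+B)(4) + J(11) = 15
Step 3: Merge ((A+B)+J)(15) + I(23) = 38
Read each symbol's code off the tree from the root (left child = 0, right child = 1).

Codes:
  A: 000 (length 3)
  B: 001 (length 3)
  J: 01 (length 2)
  I: 1 (length 1)
Average code length: 57/38 = 1.5000 bits/symbol


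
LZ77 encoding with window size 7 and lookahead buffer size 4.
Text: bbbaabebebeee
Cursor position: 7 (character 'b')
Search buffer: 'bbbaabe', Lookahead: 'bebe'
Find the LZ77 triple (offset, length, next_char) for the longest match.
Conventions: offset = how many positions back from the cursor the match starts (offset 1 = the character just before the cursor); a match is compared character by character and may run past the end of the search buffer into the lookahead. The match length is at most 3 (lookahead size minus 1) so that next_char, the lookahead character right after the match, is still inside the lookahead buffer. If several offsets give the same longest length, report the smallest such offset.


Try each offset into the search buffer:
  offset=1 (pos 6, char 'e'): match length 0
  offset=2 (pos 5, char 'b'): match length 3
  offset=3 (pos 4, char 'a'): match length 0
  offset=4 (pos 3, char 'a'): match length 0
  offset=5 (pos 2, char 'b'): match length 1
  offset=6 (pos 1, char 'b'): match length 1
  offset=7 (pos 0, char 'b'): match length 1
Longest match has length 3 at offset 2.
next_char = character at position 7 + 3 = 10 -> 'e'

Best match: offset=2, length=3 (matching 'beb' starting at position 5)
LZ77 triple: (2, 3, 'e')


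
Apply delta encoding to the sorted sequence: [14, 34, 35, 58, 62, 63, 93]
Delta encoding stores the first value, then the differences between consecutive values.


First value: 14
Deltas:
  34 - 14 = 20
  35 - 34 = 1
  58 - 35 = 23
  62 - 58 = 4
  63 - 62 = 1
  93 - 63 = 30


Delta encoded: [14, 20, 1, 23, 4, 1, 30]


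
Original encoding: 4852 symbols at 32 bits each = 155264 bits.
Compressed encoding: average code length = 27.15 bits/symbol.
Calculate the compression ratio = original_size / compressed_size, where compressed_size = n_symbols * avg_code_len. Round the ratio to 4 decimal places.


original_size = n_symbols * orig_bits = 4852 * 32 = 155264 bits
compressed_size = n_symbols * avg_code_len = 4852 * 27.15 = 131731.8 bits
ratio = original_size / compressed_size = 155264 / 131731.8 = 1.1786

Compression ratio = 1.1786


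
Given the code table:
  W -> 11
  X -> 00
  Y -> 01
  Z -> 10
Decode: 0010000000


Decoding:
00 -> X
10 -> Z
00 -> X
00 -> X
00 -> X


Result: XZXXX


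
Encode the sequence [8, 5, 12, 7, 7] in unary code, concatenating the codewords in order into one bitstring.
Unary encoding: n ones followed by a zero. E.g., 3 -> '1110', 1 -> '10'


Encode each number as n ones followed by a terminating 0:
  8 -> 111111110 (9 bits)
  5 -> 111110 (6 bits)
  12 -> 1111111111110 (13 bits)
  7 -> 11111110 (8 bits)
  7 -> 11111110 (8 bits)
Total length = 9 + 6 + 13 + 8 + 8 = 44 bits.

Unary([8, 5, 12, 7, 7]) = 11111111011111011111111111101111111011111110 (44 bits)


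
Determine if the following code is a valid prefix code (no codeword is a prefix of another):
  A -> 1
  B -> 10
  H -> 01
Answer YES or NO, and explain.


Checking each pair (does one codeword prefix another?):
  A='1' vs B='10': prefix -- VIOLATION

NO -- this is NOT a valid prefix code. A (1) is a prefix of B (10).


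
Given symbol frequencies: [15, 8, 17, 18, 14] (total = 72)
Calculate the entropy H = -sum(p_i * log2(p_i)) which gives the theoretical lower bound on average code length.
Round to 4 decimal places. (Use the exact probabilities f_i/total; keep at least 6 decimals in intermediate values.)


Per-symbol terms -p_i * log2(p_i) with p_i = f_i/72:
  p = 15/72 = 0.208333: log2(p) = -2.263034, -p*log2(p) = 0.471466
  p = 8/72 = 0.111111: log2(p) = -3.169925, -p*log2(p) = 0.352214
  p = 17/72 = 0.236111: log2(p) = -2.082462, -p*log2(p) = 0.491692
  p = 18/72 = 0.250000: log2(p) = -2.000000, -p*log2(p) = 0.500000
  p = 14/72 = 0.194444: log2(p) = -2.362570, -p*log2(p) = 0.459389
H = 0.471466 + 0.352214 + 0.491692 + 0.500000 + 0.459389 = 2.274761

H = 2.2748 bits/symbol


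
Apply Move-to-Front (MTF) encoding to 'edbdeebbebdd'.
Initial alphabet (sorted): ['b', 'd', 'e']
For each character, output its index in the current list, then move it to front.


MTF encoding:
'e': index 2 in ['b', 'd', 'e'] -> ['e', 'b', 'd']
'd': index 2 in ['e', 'b', 'd'] -> ['d', 'e', 'b']
'b': index 2 in ['d', 'e', 'b'] -> ['b', 'd', 'e']
'd': index 1 in ['b', 'd', 'e'] -> ['d', 'b', 'e']
'e': index 2 in ['d', 'b', 'e'] -> ['e', 'd', 'b']
'e': index 0 in ['e', 'd', 'b'] -> ['e', 'd', 'b']
'b': index 2 in ['e', 'd', 'b'] -> ['b', 'e', 'd']
'b': index 0 in ['b', 'e', 'd'] -> ['b', 'e', 'd']
'e': index 1 in ['b', 'e', 'd'] -> ['e', 'b', 'd']
'b': index 1 in ['e', 'b', 'd'] -> ['b', 'e', 'd']
'd': index 2 in ['b', 'e', 'd'] -> ['d', 'b', 'e']
'd': index 0 in ['d', 'b', 'e'] -> ['d', 'b', 'e']


Output: [2, 2, 2, 1, 2, 0, 2, 0, 1, 1, 2, 0]


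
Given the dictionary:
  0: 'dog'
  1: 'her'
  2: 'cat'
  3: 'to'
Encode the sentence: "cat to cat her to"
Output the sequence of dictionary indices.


Look up each word in the dictionary:
  'cat' -> 2
  'to' -> 3
  'cat' -> 2
  'her' -> 1
  'to' -> 3

Encoded: [2, 3, 2, 1, 3]


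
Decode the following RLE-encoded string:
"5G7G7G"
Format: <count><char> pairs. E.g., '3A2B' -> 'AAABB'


Expanding each <count><char> pair:
  5G -> 'GGGGG'
  7G -> 'GGGGGGG'
  7G -> 'GGGGGGG'

Decoded = GGGGGGGGGGGGGGGGGGG


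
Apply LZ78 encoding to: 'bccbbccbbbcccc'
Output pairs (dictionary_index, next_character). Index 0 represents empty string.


LZ78 encoding steps:
Dictionary: {0: ''}
Step 1: w='' (idx 0), next='b' -> output (0, 'b'), add 'b' as idx 1
Step 2: w='' (idx 0), next='c' -> output (0, 'c'), add 'c' as idx 2
Step 3: w='c' (idx 2), next='b' -> output (2, 'b'), add 'cb' as idx 3
Step 4: w='b' (idx 1), next='c' -> output (1, 'c'), add 'bc' as idx 4
Step 5: w='cb' (idx 3), next='b' -> output (3, 'b'), add 'cbb' as idx 5
Step 6: w='bc' (idx 4), next='c' -> output (4, 'c'), add 'bcc' as idx 6
Step 7: w='c' (idx 2), next='c' -> output (2, 'c'), add 'cc' as idx 7


Encoded: [(0, 'b'), (0, 'c'), (2, 'b'), (1, 'c'), (3, 'b'), (4, 'c'), (2, 'c')]


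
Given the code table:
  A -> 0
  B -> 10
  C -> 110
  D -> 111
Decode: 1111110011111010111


Decoding:
111 -> D
111 -> D
0 -> A
0 -> A
111 -> D
110 -> C
10 -> B
111 -> D


Result: DDAADCBD


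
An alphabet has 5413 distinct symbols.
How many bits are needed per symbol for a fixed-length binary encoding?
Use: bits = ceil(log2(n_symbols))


log2(5413) = 12.4022
Bracket: 2^12 = 4096 < 5413 <= 2^13 = 8192
So ceil(log2(5413)) = 13

bits = ceil(log2(5413)) = ceil(12.4022) = 13 bits


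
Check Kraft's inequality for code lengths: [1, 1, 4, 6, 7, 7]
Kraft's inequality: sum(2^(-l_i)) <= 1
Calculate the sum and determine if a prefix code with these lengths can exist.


Sum = 2^(-1) + 2^(-1) + 2^(-4) + 2^(-6) + 2^(-7) + 2^(-7)
    = 0.5 + 0.5 + 0.0625 + 0.015625 + 0.0078125 + 0.0078125
    = 140/128 = 1.09375
Since 1.09375 > 1, Kraft's inequality is NOT satisfied.
A prefix code with these lengths CANNOT exist.

Kraft sum = 1.09375. Not satisfied.


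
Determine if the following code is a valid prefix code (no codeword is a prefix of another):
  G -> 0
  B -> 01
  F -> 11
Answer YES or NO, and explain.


Checking each pair (does one codeword prefix another?):
  G='0' vs B='01': prefix -- VIOLATION

NO -- this is NOT a valid prefix code. G (0) is a prefix of B (01).


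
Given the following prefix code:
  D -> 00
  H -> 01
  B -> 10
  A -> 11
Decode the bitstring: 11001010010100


Decoding step by step:
Bits 11 -> A
Bits 00 -> D
Bits 10 -> B
Bits 10 -> B
Bits 01 -> H
Bits 01 -> H
Bits 00 -> D


Decoded message: ADBBHHD


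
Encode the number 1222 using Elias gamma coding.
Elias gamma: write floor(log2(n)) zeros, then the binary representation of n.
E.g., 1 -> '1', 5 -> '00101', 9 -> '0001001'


num_bits = floor(log2(1222)) + 1 = 11
leading_zeros = num_bits - 1 = 10
binary(1222) = 10011000110

Elias gamma(1222) = '0000000000' + '10011000110' = 000000000010011000110 (21 bits)


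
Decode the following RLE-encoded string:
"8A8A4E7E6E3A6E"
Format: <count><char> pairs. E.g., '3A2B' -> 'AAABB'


Expanding each <count><char> pair:
  8A -> 'AAAAAAAA'
  8A -> 'AAAAAAAA'
  4E -> 'EEEE'
  7E -> 'EEEEEEE'
  6E -> 'EEEEEE'
  3A -> 'AAA'
  6E -> 'EEEEEE'

Decoded = AAAAAAAAAAAAAAAAEEEEEEEEEEEEEEEEEAAAEEEEEE


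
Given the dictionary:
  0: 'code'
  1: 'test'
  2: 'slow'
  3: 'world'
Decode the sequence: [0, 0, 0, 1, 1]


Look up each index in the dictionary:
  0 -> 'code'
  0 -> 'code'
  0 -> 'code'
  1 -> 'test'
  1 -> 'test'

Decoded: "code code code test test"


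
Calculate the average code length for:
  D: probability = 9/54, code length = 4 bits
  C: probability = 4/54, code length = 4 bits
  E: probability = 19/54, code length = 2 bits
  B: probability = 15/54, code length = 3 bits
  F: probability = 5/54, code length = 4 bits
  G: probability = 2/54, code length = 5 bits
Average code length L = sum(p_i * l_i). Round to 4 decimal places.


Weighted contributions p_i * l_i:
  D: (9/54) * 4 = 36/54
  C: (4/54) * 4 = 16/54
  E: (19/54) * 2 = 38/54
  B: (15/54) * 3 = 45/54
  F: (5/54) * 4 = 20/54
  G: (2/54) * 5 = 10/54
Sum = (36 + 16 + 38 + 45 + 20 + 10)/54 = 165/54

L = 165/54 = 3.0556 bits/symbol


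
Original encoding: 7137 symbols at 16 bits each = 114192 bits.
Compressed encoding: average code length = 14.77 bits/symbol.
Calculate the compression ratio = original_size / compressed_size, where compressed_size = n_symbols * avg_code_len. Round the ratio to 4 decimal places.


original_size = n_symbols * orig_bits = 7137 * 16 = 114192 bits
compressed_size = n_symbols * avg_code_len = 7137 * 14.77 = 105413.49 bits
ratio = original_size / compressed_size = 114192 / 105413.49 = 1.0833

Compression ratio = 1.0833


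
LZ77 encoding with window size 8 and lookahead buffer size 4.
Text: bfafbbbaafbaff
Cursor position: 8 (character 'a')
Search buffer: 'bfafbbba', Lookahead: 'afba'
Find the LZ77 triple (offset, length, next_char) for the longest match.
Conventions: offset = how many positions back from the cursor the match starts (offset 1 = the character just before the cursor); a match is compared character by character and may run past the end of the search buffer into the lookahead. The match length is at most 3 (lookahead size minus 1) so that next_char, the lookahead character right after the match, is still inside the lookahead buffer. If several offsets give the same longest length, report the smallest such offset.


Try each offset into the search buffer:
  offset=1 (pos 7, char 'a'): match length 1
  offset=2 (pos 6, char 'b'): match length 0
  offset=3 (pos 5, char 'b'): match length 0
  offset=4 (pos 4, char 'b'): match length 0
  offset=5 (pos 3, char 'f'): match length 0
  offset=6 (pos 2, char 'a'): match length 3
  offset=7 (pos 1, char 'f'): match length 0
  offset=8 (pos 0, char 'b'): match length 0
Longest match has length 3 at offset 6.
next_char = character at position 8 + 3 = 11 -> 'a'

Best match: offset=6, length=3 (matching 'afb' starting at position 2)
LZ77 triple: (6, 3, 'a')


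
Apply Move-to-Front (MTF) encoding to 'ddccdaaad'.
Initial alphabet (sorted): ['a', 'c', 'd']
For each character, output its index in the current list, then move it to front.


MTF encoding:
'd': index 2 in ['a', 'c', 'd'] -> ['d', 'a', 'c']
'd': index 0 in ['d', 'a', 'c'] -> ['d', 'a', 'c']
'c': index 2 in ['d', 'a', 'c'] -> ['c', 'd', 'a']
'c': index 0 in ['c', 'd', 'a'] -> ['c', 'd', 'a']
'd': index 1 in ['c', 'd', 'a'] -> ['d', 'c', 'a']
'a': index 2 in ['d', 'c', 'a'] -> ['a', 'd', 'c']
'a': index 0 in ['a', 'd', 'c'] -> ['a', 'd', 'c']
'a': index 0 in ['a', 'd', 'c'] -> ['a', 'd', 'c']
'd': index 1 in ['a', 'd', 'c'] -> ['d', 'a', 'c']


Output: [2, 0, 2, 0, 1, 2, 0, 0, 1]


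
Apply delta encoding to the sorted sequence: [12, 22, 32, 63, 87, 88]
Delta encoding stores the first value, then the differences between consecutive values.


First value: 12
Deltas:
  22 - 12 = 10
  32 - 22 = 10
  63 - 32 = 31
  87 - 63 = 24
  88 - 87 = 1


Delta encoded: [12, 10, 10, 31, 24, 1]


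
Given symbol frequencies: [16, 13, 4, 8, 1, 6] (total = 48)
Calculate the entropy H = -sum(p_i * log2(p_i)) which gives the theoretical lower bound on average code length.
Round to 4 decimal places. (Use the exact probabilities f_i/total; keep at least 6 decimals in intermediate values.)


Per-symbol terms -p_i * log2(p_i) with p_i = f_i/48:
  p = 16/48 = 0.333333: log2(p) = -1.584963, -p*log2(p) = 0.528321
  p = 13/48 = 0.270833: log2(p) = -1.884523, -p*log2(p) = 0.510392
  p = 4/48 = 0.083333: log2(p) = -3.584963, -p*log2(p) = 0.298747
  p = 8/48 = 0.166667: log2(p) = -2.584963, -p*log2(p) = 0.430827
  p = 1/48 = 0.020833: log2(p) = -5.584963, -p*log2(p) = 0.116353
  p = 6/48 = 0.125000: log2(p) = -3.000000, -p*log2(p) = 0.375000
H = 0.528321 + 0.510392 + 0.298747 + 0.430827 + 0.116353 + 0.375000 = 2.259640

H = 2.2596 bits/symbol


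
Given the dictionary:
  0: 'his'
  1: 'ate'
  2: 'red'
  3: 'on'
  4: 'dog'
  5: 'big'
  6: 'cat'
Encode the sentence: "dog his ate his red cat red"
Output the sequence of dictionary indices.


Look up each word in the dictionary:
  'dog' -> 4
  'his' -> 0
  'ate' -> 1
  'his' -> 0
  'red' -> 2
  'cat' -> 6
  'red' -> 2

Encoded: [4, 0, 1, 0, 2, 6, 2]


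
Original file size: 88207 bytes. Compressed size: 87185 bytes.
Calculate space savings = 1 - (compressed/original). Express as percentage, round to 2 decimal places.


ratio = compressed/original = 87185/88207 = 0.988414
savings = 1 - ratio = 1 - 0.988414 = 0.011586
as a percentage: 0.011586 * 100 = 1.16%

Space savings = 1 - 87185/88207 = 1.16%


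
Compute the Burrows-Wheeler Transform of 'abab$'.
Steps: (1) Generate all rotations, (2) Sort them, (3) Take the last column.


Rotations (sorted):
  0: $abab -> last char: b
  1: ab$ab -> last char: b
  2: abab$ -> last char: $
  3: b$aba -> last char: a
  4: bab$a -> last char: a


BWT = bb$aa


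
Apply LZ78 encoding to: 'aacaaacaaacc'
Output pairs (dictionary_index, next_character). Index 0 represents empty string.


LZ78 encoding steps:
Dictionary: {0: ''}
Step 1: w='' (idx 0), next='a' -> output (0, 'a'), add 'a' as idx 1
Step 2: w='a' (idx 1), next='c' -> output (1, 'c'), add 'ac' as idx 2
Step 3: w='a' (idx 1), next='a' -> output (1, 'a'), add 'aa' as idx 3
Step 4: w='ac' (idx 2), next='a' -> output (2, 'a'), add 'aca' as idx 4
Step 5: w='aa' (idx 3), next='c' -> output (3, 'c'), add 'aac' as idx 5
Step 6: w='' (idx 0), next='c' -> output (0, 'c'), add 'c' as idx 6


Encoded: [(0, 'a'), (1, 'c'), (1, 'a'), (2, 'a'), (3, 'c'), (0, 'c')]


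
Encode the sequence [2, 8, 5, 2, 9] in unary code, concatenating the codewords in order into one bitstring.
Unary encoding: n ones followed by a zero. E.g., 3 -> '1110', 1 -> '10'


Encode each number as n ones followed by a terminating 0:
  2 -> 110 (3 bits)
  8 -> 111111110 (9 bits)
  5 -> 111110 (6 bits)
  2 -> 110 (3 bits)
  9 -> 1111111110 (10 bits)
Total length = 3 + 9 + 6 + 3 + 10 = 31 bits.

Unary([2, 8, 5, 2, 9]) = 1101111111101111101101111111110 (31 bits)


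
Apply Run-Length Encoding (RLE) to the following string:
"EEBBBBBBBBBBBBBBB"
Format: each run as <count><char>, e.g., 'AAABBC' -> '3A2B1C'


Scanning runs left to right:
  i=0: run of 'E' x 2 -> '2E'
  i=2: run of 'B' x 15 -> '15B'

RLE = 2E15B


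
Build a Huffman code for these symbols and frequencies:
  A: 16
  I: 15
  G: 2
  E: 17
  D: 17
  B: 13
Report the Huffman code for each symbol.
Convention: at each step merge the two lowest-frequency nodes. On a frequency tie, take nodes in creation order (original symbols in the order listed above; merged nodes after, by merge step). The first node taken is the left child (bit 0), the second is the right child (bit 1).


Huffman tree construction:
Step 1: Merge G(2) + B(13) = 15
Step 2: Merge I(15) + (G+B)(15) = 30
Step 3: Merge A(16) + E(17) = 33
Step 4: Merge D(17) + (I+(G+B))(30) = 47
Step 5: Merge (A+E)(33) + (D+(I+(G+B)))(47) = 80
Read each symbol's code off the tree from the root (left child = 0, right child = 1).

Codes:
  A: 00 (length 2)
  I: 110 (length 3)
  G: 1110 (length 4)
  E: 01 (length 2)
  D: 10 (length 2)
  B: 1111 (length 4)
Average code length: 205/80 = 2.5625 bits/symbol


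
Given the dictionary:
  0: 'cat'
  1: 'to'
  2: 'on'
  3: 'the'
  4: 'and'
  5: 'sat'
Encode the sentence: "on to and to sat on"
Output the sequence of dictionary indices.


Look up each word in the dictionary:
  'on' -> 2
  'to' -> 1
  'and' -> 4
  'to' -> 1
  'sat' -> 5
  'on' -> 2

Encoded: [2, 1, 4, 1, 5, 2]


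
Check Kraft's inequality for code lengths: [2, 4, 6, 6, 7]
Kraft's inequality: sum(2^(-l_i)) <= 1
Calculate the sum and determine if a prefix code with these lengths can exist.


Sum = 2^(-2) + 2^(-4) + 2^(-6) + 2^(-6) + 2^(-7)
    = 0.25 + 0.0625 + 0.015625 + 0.015625 + 0.0078125
    = 45/128 = 0.3515625
Since 0.3515625 <= 1, Kraft's inequality IS satisfied.
A prefix code with these lengths CAN exist.

Kraft sum = 0.3515625. Satisfied.


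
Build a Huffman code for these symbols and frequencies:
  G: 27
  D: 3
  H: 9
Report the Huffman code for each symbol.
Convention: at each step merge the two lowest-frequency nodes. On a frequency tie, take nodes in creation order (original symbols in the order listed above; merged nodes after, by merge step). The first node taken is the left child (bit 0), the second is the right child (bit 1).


Huffman tree construction:
Step 1: Merge D(3) + H(9) = 12
Step 2: Merge (D+H)(12) + G(27) = 39
Read each symbol's code off the tree from the root (left child = 0, right child = 1).

Codes:
  G: 1 (length 1)
  D: 00 (length 2)
  H: 01 (length 2)
Average code length: 51/39 = 1.3077 bits/symbol
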